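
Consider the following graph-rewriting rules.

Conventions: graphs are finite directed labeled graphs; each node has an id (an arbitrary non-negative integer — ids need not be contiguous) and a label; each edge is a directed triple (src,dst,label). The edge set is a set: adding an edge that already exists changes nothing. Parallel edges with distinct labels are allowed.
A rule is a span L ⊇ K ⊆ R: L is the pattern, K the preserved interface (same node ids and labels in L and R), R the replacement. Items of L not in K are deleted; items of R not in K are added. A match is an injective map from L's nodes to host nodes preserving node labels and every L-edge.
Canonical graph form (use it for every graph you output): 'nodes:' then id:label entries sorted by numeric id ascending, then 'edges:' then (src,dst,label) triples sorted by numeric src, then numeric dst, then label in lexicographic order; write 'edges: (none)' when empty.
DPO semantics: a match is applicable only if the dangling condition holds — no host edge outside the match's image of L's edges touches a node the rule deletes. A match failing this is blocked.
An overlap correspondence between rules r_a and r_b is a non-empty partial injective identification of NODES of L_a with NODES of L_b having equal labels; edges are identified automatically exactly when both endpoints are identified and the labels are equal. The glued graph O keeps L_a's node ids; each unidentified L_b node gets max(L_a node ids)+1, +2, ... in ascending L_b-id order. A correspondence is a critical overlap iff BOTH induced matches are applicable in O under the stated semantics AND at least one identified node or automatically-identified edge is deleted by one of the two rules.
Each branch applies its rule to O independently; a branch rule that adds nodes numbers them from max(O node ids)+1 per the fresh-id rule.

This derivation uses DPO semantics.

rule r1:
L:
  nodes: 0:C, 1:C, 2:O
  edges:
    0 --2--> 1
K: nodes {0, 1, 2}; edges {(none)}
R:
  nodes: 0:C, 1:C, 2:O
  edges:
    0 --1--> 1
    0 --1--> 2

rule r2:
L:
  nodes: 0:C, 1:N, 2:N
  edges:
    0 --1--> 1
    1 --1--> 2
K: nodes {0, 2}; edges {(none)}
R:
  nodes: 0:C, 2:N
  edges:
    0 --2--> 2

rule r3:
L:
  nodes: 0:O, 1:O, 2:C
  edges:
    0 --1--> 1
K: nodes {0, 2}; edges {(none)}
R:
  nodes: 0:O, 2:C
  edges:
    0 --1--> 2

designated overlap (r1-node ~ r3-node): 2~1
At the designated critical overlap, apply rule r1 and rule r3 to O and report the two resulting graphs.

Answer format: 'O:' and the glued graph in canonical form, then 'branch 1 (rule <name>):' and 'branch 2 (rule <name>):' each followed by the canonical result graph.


O:
nodes: 0:C, 1:C, 2:O, 3:O, 4:C
edges: (0,1,2); (3,2,1)
branch 1 (rule r1):
nodes: 0:C, 1:C, 2:O, 3:O, 4:C
edges: (0,1,1); (0,2,1); (3,2,1)
branch 2 (rule r3):
nodes: 0:C, 1:C, 3:O, 4:C
edges: (0,1,2); (3,4,1)


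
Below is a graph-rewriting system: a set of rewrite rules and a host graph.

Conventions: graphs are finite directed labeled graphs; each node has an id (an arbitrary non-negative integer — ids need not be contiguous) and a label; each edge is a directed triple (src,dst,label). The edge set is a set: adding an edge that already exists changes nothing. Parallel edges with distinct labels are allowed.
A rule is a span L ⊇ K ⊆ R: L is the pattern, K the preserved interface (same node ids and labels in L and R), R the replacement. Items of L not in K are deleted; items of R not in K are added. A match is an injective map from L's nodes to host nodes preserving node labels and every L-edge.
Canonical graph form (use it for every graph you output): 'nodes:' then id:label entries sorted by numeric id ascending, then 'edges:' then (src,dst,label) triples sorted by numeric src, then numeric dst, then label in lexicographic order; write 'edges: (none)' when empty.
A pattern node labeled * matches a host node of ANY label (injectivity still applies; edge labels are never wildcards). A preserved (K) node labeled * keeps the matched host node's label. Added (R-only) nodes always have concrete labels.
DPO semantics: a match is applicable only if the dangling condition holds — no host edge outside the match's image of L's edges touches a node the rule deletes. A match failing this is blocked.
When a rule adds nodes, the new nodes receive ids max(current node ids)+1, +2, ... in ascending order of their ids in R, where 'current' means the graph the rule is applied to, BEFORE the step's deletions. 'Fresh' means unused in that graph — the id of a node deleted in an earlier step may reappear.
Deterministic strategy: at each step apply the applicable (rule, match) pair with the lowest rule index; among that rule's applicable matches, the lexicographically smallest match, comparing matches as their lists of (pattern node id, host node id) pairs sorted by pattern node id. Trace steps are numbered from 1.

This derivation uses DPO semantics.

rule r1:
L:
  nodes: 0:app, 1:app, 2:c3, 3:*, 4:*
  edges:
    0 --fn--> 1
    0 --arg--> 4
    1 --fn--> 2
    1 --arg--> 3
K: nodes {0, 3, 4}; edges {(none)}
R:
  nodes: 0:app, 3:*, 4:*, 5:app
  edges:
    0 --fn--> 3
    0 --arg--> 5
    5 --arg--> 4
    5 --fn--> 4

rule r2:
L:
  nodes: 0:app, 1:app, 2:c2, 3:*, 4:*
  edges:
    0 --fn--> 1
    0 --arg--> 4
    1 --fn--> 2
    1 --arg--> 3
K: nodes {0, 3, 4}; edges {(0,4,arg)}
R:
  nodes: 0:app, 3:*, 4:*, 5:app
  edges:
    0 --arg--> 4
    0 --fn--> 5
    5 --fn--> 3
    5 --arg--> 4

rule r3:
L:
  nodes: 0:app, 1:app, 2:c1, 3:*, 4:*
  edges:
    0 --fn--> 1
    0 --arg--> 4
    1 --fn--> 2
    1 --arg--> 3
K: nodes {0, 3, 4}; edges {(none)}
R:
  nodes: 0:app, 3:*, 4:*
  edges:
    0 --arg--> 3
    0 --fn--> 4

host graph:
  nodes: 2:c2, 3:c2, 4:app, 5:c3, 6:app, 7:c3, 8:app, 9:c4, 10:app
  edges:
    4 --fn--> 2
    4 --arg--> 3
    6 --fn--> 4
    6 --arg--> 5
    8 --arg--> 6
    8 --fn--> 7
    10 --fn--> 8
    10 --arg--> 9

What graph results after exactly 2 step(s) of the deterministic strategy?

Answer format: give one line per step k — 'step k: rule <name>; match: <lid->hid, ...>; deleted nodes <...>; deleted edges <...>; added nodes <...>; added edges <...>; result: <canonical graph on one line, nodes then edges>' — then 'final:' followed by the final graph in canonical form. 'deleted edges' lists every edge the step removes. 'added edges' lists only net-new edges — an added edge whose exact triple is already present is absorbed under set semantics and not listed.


step 1: rule r1; match: 0->10, 1->8, 2->7, 3->6, 4->9; deleted nodes 7, 8; deleted edges (8,6,arg); (8,7,fn); (10,8,fn); (10,9,arg); added nodes 11; added edges (10,6,fn); (10,11,arg); (11,9,arg); (11,9,fn); result: nodes: 2:c2, 3:c2, 4:app, 5:c3, 6:app, 9:c4, 10:app, 11:app edges: (4,2,fn); (4,3,arg); (6,4,fn); (6,5,arg); (10,6,fn); (10,11,arg); (11,9,arg); (11,9,fn)
step 2: rule r2; match: 0->6, 1->4, 2->2, 3->3, 4->5; deleted nodes 2, 4; deleted edges (4,2,fn); (4,3,arg); (6,4,fn); added nodes 12; added edges (6,12,fn); (12,3,fn); (12,5,arg); result: nodes: 3:c2, 5:c3, 6:app, 9:c4, 10:app, 11:app, 12:app edges: (6,5,arg); (6,12,fn); (10,6,fn); (10,11,arg); (11,9,arg); (11,9,fn); (12,3,fn); (12,5,arg)
final:
nodes: 3:c2, 5:c3, 6:app, 9:c4, 10:app, 11:app, 12:app
edges: (6,5,arg); (6,12,fn); (10,6,fn); (10,11,arg); (11,9,arg); (11,9,fn); (12,3,fn); (12,5,arg)


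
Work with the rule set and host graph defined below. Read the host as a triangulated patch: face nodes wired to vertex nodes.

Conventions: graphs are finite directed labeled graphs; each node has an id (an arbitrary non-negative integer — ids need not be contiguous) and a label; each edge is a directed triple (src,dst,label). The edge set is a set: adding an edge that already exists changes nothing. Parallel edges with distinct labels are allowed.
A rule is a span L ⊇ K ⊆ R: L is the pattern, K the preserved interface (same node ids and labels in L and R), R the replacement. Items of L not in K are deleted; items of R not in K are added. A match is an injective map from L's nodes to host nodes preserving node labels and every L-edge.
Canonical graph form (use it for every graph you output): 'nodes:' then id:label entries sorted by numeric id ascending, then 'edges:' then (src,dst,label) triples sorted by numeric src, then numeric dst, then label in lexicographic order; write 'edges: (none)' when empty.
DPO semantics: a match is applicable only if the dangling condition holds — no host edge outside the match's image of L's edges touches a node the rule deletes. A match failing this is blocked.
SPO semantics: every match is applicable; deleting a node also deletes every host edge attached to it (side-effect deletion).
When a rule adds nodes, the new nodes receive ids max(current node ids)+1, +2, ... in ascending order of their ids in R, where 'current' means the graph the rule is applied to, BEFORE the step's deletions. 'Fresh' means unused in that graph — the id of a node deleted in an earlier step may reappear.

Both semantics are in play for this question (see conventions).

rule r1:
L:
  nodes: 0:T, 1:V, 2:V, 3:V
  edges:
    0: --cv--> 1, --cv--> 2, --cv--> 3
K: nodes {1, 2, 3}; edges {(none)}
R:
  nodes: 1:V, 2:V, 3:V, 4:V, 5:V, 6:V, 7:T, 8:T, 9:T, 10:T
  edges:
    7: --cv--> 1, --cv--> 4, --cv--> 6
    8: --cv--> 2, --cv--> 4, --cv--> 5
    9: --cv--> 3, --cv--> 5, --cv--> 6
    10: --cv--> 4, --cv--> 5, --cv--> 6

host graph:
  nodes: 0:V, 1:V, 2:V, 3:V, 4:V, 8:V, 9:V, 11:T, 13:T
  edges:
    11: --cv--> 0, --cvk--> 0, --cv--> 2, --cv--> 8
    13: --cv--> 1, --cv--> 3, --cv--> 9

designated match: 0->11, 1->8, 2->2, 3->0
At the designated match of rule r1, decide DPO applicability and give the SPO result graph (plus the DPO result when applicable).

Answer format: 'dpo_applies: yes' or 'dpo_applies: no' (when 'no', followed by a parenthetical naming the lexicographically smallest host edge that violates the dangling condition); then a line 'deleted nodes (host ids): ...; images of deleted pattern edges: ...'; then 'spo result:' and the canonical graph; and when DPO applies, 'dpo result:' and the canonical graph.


dpo_applies: no
(the rule deletes node 11, which keeps host edge (11,0,cvk) outside the match image — the dangling condition fails, DPO blocks; SPO proceeds and side-deletes such edges)
deleted nodes (host ids): 11; images of deleted pattern edges: (11,0,cv); (11,2,cv); (11,8,cv)
spo result:
nodes: 0:V, 1:V, 2:V, 3:V, 4:V, 8:V, 9:V, 13:T, 14:V, 15:V, 16:V, 17:T, 18:T, 19:T, 20:T
edges: (13,1,cv); (13,3,cv); (13,9,cv); (17,8,cv); (17,14,cv); (17,16,cv); (18,2,cv); (18,14,cv); (18,15,cv); (19,0,cv); (19,15,cv); (19,16,cv); (20,14,cv); (20,15,cv); (20,16,cv)


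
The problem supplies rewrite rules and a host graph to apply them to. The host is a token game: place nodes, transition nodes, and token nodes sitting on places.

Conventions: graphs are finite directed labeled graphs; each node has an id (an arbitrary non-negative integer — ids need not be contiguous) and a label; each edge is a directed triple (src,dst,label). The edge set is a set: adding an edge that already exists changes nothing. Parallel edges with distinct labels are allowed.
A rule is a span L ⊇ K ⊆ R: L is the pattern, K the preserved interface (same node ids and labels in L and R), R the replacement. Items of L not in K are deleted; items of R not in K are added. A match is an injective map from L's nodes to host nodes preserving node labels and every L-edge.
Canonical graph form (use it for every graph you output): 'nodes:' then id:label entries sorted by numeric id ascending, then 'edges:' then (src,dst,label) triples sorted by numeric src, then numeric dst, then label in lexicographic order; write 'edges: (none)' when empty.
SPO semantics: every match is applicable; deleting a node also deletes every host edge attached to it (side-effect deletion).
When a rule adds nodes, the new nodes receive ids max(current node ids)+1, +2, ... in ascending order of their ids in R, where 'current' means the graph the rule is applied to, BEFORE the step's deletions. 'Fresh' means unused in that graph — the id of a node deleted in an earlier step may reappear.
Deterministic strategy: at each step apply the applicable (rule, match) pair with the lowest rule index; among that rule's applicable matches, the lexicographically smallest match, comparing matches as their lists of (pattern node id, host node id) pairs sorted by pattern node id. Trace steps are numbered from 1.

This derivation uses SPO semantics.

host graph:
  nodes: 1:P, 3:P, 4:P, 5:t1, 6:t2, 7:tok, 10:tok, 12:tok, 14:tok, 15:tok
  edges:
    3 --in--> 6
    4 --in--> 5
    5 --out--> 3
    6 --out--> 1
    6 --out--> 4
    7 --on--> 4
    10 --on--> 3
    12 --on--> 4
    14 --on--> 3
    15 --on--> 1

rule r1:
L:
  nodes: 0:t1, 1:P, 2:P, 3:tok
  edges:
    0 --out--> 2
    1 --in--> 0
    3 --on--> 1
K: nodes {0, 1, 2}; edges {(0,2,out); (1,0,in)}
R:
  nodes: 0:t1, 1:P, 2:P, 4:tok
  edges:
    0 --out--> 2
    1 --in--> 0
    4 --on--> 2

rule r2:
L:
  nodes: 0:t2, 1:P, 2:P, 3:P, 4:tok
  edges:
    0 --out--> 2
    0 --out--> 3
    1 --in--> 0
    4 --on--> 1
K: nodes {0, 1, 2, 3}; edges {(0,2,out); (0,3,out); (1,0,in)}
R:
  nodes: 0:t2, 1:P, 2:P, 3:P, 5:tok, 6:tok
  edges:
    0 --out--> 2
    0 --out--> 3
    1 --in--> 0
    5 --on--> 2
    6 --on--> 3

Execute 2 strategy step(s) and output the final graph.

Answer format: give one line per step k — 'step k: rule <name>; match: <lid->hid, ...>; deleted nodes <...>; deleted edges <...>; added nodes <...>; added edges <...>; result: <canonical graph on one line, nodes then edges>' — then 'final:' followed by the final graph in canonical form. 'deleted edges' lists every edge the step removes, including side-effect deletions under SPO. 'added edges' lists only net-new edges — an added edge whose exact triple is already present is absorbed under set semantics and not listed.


step 1: rule r1; match: 0->5, 1->4, 2->3, 3->7; deleted nodes 7; deleted edges (7,4,on); added nodes 16; added edges (16,3,on); result: nodes: 1:P, 3:P, 4:P, 5:t1, 6:t2, 10:tok, 12:tok, 14:tok, 15:tok, 16:tok edges: (3,6,in); (4,5,in); (5,3,out); (6,1,out); (6,4,out); (10,3,on); (12,4,on); (14,3,on); (15,1,on); (16,3,on)
step 2: rule r1; match: 0->5, 1->4, 2->3, 3->12; deleted nodes 12; deleted edges (12,4,on); added nodes 17; added edges (17,3,on); result: nodes: 1:P, 3:P, 4:P, 5:t1, 6:t2, 10:tok, 14:tok, 15:tok, 16:tok, 17:tok edges: (3,6,in); (4,5,in); (5,3,out); (6,1,out); (6,4,out); (10,3,on); (14,3,on); (15,1,on); (16,3,on); (17,3,on)
final:
nodes: 1:P, 3:P, 4:P, 5:t1, 6:t2, 10:tok, 14:tok, 15:tok, 16:tok, 17:tok
edges: (3,6,in); (4,5,in); (5,3,out); (6,1,out); (6,4,out); (10,3,on); (14,3,on); (15,1,on); (16,3,on); (17,3,on)


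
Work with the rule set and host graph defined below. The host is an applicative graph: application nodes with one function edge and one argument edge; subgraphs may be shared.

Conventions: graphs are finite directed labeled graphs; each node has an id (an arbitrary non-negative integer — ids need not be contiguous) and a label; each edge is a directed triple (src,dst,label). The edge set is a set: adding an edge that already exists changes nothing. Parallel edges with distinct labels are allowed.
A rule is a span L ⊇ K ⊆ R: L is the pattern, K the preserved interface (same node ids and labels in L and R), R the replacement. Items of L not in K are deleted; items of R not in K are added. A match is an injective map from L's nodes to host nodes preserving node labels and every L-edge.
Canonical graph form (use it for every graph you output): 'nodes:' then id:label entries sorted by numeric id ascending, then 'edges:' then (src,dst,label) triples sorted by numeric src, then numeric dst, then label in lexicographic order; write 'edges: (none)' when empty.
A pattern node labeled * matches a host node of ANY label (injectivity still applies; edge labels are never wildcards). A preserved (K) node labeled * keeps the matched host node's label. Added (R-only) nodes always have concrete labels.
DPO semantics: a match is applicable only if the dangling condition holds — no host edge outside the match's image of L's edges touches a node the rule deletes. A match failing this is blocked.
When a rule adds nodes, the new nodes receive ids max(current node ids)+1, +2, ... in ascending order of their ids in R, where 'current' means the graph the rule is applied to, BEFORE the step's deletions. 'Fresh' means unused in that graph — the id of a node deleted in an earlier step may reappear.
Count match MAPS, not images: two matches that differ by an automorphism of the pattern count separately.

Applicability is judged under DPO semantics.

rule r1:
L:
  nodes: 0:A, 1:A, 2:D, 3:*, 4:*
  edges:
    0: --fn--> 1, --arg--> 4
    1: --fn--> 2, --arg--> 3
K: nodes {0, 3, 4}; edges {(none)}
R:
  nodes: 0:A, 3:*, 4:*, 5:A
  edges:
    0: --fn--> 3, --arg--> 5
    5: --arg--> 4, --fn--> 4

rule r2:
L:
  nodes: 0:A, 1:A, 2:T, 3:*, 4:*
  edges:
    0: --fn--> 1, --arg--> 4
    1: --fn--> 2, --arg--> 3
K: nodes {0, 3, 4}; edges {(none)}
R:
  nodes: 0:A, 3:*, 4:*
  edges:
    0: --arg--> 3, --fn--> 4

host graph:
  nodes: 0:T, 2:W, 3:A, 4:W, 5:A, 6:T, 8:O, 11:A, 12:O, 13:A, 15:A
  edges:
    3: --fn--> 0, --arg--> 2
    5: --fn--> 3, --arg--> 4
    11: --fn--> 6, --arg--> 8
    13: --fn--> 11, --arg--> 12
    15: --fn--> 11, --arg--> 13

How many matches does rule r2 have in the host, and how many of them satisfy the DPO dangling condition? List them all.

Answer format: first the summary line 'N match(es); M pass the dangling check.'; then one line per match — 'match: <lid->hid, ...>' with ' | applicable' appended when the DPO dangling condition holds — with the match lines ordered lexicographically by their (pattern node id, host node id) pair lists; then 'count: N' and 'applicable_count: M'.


3 match(es); 1 pass the dangling check.
match: 0->5, 1->3, 2->0, 3->2, 4->4 | applicable
match: 0->13, 1->11, 2->6, 3->8, 4->12
match: 0->15, 1->11, 2->6, 3->8, 4->13
count: 3
applicable_count: 1


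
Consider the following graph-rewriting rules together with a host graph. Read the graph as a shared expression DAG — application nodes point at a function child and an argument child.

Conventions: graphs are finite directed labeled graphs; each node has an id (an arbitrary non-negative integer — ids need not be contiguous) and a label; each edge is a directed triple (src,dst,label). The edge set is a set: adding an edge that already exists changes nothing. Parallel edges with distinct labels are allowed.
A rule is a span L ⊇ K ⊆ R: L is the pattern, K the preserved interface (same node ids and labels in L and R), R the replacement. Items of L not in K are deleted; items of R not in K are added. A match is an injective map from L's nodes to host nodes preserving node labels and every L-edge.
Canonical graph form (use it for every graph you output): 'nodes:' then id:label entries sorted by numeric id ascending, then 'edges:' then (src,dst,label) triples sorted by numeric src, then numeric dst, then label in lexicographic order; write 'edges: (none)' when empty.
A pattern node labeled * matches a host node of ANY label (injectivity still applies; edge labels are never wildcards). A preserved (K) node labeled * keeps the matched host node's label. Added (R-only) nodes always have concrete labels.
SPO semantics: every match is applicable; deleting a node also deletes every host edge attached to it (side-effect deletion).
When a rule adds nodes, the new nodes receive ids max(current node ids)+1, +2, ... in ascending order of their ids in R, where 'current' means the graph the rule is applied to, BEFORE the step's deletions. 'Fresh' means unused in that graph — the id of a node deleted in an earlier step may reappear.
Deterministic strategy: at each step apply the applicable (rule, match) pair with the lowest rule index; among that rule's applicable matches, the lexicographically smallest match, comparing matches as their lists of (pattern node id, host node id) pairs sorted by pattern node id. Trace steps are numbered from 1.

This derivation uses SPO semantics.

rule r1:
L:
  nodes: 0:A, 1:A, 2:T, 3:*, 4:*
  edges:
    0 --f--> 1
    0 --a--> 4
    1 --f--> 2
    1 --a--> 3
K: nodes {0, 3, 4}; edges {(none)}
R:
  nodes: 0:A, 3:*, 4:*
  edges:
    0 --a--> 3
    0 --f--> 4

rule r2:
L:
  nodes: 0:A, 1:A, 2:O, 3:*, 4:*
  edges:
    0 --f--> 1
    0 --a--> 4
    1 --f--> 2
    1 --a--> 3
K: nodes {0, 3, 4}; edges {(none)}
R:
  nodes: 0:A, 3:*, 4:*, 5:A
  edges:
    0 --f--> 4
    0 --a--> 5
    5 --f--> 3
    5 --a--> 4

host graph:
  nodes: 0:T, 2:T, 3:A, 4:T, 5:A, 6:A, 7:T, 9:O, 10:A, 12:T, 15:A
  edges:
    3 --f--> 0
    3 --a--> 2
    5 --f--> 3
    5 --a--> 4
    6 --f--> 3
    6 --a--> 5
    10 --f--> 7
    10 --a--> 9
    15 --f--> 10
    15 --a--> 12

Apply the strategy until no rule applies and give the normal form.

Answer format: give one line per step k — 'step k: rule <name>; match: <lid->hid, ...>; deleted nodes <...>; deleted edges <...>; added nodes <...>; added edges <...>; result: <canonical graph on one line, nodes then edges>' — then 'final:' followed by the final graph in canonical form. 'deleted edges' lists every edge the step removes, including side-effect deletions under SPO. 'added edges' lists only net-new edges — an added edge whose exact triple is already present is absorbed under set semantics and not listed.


step 1: rule r1; match: 0->5, 1->3, 2->0, 3->2, 4->4; deleted nodes 0, 3; deleted edges (3,0,f); (3,2,a); (5,3,f); (5,4,a); (6,3,f); added nodes (none); added edges (5,2,a); (5,4,f); result: nodes: 2:T, 4:T, 5:A, 6:A, 7:T, 9:O, 10:A, 12:T, 15:A edges: (5,2,a); (5,4,f); (6,5,a); (10,7,f); (10,9,a); (15,10,f); (15,12,a)
step 2: rule r1; match: 0->15, 1->10, 2->7, 3->9, 4->12; deleted nodes 7, 10; deleted edges (10,7,f); (10,9,a); (15,10,f); (15,12,a); added nodes (none); added edges (15,9,a); (15,12,f); result: nodes: 2:T, 4:T, 5:A, 6:A, 9:O, 12:T, 15:A edges: (5,2,a); (5,4,f); (6,5,a); (15,9,a); (15,12,f)
final:
nodes: 2:T, 4:T, 5:A, 6:A, 9:O, 12:T, 15:A
edges: (5,2,a); (5,4,f); (6,5,a); (15,9,a); (15,12,f)


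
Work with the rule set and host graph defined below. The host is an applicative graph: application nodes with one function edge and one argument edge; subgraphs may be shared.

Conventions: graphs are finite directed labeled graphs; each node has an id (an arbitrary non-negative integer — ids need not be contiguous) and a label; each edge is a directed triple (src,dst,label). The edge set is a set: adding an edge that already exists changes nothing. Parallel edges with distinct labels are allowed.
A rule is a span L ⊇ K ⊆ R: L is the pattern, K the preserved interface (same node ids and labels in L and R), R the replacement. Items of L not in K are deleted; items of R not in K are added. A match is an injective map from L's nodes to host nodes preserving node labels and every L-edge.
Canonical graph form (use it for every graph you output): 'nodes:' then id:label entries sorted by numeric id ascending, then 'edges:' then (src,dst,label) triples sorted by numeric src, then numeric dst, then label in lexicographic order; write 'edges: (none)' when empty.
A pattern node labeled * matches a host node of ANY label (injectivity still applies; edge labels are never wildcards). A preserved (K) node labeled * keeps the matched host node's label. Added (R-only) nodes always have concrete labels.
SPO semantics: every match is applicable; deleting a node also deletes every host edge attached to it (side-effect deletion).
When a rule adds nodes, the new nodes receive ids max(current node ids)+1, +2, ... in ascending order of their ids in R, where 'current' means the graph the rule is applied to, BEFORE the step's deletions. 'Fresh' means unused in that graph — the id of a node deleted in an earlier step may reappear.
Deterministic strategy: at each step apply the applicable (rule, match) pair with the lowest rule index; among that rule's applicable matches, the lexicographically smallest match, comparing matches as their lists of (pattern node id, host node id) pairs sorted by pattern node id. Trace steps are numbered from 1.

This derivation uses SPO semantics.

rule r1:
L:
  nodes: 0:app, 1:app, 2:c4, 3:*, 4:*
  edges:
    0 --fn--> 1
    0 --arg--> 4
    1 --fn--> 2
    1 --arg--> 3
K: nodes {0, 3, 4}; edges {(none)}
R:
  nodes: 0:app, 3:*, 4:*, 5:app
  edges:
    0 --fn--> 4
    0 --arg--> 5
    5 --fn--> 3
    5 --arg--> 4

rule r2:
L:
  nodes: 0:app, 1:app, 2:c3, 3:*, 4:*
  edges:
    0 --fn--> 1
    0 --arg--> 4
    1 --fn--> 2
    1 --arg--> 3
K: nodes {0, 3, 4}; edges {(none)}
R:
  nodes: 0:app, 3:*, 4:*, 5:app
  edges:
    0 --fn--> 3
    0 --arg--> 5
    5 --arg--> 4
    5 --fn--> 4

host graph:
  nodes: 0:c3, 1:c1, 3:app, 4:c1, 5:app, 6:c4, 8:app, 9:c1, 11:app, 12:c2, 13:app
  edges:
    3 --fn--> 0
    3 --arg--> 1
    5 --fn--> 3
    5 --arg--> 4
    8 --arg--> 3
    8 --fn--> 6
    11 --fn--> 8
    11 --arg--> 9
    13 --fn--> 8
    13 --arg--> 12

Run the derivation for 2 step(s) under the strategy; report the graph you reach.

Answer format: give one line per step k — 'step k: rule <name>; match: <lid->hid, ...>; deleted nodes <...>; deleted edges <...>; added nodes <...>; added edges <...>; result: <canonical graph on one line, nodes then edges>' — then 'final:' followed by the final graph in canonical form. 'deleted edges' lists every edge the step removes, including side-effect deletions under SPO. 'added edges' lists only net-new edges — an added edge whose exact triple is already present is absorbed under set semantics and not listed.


step 1: rule r1; match: 0->11, 1->8, 2->6, 3->3, 4->9; deleted nodes 6, 8; deleted edges (8,3,arg); (8,6,fn); (11,8,fn); (11,9,arg); (13,8,fn); added nodes 14; added edges (11,9,fn); (11,14,arg); (14,3,fn); (14,9,arg); result: nodes: 0:c3, 1:c1, 3:app, 4:c1, 5:app, 9:c1, 11:app, 12:c2, 13:app, 14:app edges: (3,0,fn); (3,1,arg); (5,3,fn); (5,4,arg); (11,9,fn); (11,14,arg); (13,12,arg); (14,3,fn); (14,9,arg)
step 2: rule r2; match: 0->5, 1->3, 2->0, 3->1, 4->4; deleted nodes 0, 3; deleted edges (3,0,fn); (3,1,arg); (5,3,fn); (5,4,arg); (14,3,fn); added nodes 15; added edges (5,1,fn); (5,15,arg); (15,4,arg); (15,4,fn); result: nodes: 1:c1, 4:c1, 5:app, 9:c1, 11:app, 12:c2, 13:app, 14:app, 15:app edges: (5,1,fn); (5,15,arg); (11,9,fn); (11,14,arg); (13,12,arg); (14,9,arg); (15,4,arg); (15,4,fn)
final:
nodes: 1:c1, 4:c1, 5:app, 9:c1, 11:app, 12:c2, 13:app, 14:app, 15:app
edges: (5,1,fn); (5,15,arg); (11,9,fn); (11,14,arg); (13,12,arg); (14,9,arg); (15,4,arg); (15,4,fn)


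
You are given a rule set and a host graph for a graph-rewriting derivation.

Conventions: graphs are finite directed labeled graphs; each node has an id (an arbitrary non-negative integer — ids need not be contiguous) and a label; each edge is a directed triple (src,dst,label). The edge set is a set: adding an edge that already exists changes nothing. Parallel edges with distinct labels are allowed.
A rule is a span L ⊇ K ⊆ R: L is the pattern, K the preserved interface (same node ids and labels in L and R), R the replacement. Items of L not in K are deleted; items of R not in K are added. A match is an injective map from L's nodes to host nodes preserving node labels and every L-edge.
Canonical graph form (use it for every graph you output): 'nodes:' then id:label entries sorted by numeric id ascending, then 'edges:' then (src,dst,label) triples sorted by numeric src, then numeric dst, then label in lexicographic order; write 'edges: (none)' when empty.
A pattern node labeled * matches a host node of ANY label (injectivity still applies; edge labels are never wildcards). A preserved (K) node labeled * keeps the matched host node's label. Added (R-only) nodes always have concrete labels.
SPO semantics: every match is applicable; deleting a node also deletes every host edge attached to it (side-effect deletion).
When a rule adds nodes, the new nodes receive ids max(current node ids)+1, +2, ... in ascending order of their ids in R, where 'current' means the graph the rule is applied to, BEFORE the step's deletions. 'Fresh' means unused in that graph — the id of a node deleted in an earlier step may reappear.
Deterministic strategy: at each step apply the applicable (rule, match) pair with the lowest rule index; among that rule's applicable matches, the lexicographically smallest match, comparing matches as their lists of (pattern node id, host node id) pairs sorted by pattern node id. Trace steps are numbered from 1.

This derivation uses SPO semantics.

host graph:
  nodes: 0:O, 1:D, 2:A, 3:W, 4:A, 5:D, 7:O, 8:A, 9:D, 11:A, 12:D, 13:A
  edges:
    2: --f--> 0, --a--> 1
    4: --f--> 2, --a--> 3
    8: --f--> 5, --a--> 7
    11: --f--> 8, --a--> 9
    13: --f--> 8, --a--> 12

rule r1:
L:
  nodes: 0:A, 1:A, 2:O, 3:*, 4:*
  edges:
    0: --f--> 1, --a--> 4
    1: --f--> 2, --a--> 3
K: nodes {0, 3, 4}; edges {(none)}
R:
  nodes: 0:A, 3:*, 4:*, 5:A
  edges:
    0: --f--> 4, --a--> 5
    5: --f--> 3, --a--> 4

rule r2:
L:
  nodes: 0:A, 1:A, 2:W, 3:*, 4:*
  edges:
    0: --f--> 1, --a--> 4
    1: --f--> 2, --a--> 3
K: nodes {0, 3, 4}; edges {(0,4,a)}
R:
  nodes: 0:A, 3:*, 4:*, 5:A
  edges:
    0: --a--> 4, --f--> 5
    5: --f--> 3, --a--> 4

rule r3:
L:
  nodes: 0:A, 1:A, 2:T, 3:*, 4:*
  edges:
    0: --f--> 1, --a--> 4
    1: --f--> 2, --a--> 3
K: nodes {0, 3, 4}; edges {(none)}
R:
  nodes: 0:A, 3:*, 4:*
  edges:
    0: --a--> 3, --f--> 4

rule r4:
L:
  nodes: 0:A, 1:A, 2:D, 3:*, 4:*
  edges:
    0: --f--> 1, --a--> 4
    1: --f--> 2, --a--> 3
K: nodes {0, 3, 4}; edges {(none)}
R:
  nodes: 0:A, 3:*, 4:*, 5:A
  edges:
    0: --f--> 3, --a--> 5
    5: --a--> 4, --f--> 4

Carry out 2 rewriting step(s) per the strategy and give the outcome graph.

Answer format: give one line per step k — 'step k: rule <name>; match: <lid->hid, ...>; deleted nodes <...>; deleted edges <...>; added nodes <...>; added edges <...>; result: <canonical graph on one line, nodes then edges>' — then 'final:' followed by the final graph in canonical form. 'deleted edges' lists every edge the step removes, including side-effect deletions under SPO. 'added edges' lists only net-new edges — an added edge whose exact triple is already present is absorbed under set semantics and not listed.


step 1: rule r1; match: 0->4, 1->2, 2->0, 3->1, 4->3; deleted nodes 0, 2; deleted edges (2,0,f); (2,1,a); (4,2,f); (4,3,a); added nodes 14; added edges (4,3,f); (4,14,a); (14,1,f); (14,3,a); result: nodes: 1:D, 3:W, 4:A, 5:D, 7:O, 8:A, 9:D, 11:A, 12:D, 13:A, 14:A edges: (4,3,f); (4,14,a); (8,5,f); (8,7,a); (11,8,f); (11,9,a); (13,8,f); (13,12,a); (14,1,f); (14,3,a)
step 2: rule r4; match: 0->11, 1->8, 2->5, 3->7, 4->9; deleted nodes 5, 8; deleted edges (8,5,f); (8,7,a); (11,8,f); (11,9,a); (13,8,f); added nodes 15; added edges (11,7,f); (11,15,a); (15,9,a); (15,9,f); result: nodes: 1:D, 3:W, 4:A, 7:O, 9:D, 11:A, 12:D, 13:A, 14:A, 15:A edges: (4,3,f); (4,14,a); (11,7,f); (11,15,a); (13,12,a); (14,1,f); (14,3,a); (15,9,a); (15,9,f)
final:
nodes: 1:D, 3:W, 4:A, 7:O, 9:D, 11:A, 12:D, 13:A, 14:A, 15:A
edges: (4,3,f); (4,14,a); (11,7,f); (11,15,a); (13,12,a); (14,1,f); (14,3,a); (15,9,a); (15,9,f)


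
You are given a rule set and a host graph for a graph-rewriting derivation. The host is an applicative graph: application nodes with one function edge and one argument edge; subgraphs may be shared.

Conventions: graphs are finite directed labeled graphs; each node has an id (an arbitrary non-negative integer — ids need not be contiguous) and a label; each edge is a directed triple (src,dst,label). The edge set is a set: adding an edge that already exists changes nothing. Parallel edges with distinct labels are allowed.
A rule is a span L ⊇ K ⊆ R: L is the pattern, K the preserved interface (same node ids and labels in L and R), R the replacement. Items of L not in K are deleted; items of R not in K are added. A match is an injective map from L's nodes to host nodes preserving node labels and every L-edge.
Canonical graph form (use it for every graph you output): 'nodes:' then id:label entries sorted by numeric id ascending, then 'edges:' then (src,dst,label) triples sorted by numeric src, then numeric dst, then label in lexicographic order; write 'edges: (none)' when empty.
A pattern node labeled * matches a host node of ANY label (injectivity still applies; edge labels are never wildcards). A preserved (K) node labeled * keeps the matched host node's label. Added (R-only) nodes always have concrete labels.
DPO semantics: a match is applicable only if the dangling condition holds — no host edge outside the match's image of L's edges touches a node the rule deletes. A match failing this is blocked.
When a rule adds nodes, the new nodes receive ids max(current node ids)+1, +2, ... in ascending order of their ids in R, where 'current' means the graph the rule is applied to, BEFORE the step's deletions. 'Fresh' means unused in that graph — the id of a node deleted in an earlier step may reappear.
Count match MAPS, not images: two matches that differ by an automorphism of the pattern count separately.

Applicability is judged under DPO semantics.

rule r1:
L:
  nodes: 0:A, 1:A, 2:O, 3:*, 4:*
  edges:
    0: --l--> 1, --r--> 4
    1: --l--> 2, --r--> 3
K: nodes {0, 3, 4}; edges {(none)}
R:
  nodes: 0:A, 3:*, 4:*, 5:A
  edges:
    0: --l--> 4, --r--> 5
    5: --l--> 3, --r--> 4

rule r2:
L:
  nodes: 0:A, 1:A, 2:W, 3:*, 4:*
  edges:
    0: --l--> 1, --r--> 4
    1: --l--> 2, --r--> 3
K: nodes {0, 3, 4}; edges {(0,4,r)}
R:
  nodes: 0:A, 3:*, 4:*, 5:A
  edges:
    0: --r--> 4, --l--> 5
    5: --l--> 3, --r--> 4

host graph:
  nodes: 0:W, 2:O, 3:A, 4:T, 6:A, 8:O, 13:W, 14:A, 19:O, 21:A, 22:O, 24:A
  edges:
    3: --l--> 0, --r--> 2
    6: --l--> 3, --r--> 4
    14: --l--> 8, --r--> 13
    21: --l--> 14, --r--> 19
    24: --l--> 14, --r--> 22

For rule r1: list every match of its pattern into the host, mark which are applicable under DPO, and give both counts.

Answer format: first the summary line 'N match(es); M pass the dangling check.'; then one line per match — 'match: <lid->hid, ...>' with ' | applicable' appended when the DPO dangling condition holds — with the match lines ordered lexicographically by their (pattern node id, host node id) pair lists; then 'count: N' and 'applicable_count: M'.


2 match(es); 0 pass the dangling check.
match: 0->21, 1->14, 2->8, 3->13, 4->19
match: 0->24, 1->14, 2->8, 3->13, 4->22
count: 2
applicable_count: 0


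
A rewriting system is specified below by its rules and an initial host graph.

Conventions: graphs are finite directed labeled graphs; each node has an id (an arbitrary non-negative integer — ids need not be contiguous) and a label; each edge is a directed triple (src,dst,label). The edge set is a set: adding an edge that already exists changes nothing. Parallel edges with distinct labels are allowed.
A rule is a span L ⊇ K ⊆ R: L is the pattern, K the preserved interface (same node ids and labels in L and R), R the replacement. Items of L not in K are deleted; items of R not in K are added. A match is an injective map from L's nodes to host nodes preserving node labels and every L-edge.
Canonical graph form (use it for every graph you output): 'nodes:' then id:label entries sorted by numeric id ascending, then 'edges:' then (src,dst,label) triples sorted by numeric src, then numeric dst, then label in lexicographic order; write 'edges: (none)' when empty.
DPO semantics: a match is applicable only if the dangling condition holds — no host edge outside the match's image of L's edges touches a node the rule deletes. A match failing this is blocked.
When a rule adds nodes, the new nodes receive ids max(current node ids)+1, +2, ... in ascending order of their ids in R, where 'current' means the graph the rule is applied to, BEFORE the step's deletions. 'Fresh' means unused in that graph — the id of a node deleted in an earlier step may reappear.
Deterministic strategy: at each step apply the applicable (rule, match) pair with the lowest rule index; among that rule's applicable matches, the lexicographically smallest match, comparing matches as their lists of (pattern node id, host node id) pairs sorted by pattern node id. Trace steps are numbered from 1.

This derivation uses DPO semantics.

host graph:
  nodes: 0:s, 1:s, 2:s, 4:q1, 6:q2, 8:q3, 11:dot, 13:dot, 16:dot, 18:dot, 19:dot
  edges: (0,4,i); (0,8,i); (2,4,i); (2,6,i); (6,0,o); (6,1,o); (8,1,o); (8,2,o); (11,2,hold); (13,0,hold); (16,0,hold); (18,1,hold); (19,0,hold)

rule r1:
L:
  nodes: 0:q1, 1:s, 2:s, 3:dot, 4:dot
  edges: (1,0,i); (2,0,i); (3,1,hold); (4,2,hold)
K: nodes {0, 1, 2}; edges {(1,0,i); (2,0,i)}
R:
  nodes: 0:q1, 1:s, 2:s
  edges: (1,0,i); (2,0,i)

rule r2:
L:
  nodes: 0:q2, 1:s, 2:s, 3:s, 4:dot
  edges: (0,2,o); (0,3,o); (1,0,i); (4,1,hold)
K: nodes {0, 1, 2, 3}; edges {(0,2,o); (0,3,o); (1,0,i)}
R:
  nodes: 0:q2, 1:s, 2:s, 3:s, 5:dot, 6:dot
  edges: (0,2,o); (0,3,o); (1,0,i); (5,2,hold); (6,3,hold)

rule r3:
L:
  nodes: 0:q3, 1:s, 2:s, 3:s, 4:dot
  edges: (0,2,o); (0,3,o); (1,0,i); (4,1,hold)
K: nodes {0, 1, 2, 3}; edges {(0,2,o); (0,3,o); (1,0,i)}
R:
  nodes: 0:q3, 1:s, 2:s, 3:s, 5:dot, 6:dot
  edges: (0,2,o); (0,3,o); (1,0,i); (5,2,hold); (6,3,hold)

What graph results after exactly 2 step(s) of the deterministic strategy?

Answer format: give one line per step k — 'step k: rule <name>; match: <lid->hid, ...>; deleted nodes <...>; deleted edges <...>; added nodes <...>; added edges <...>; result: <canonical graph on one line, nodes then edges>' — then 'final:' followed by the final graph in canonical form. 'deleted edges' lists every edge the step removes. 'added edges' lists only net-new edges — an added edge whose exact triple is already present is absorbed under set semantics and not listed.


step 1: rule r1; match: 0->4, 1->0, 2->2, 3->13, 4->11; deleted nodes 11, 13; deleted edges (11,2,hold); (13,0,hold); added nodes (none); added edges (none); result: nodes: 0:s, 1:s, 2:s, 4:q1, 6:q2, 8:q3, 16:dot, 18:dot, 19:dot edges: (0,4,i); (0,8,i); (2,4,i); (2,6,i); (6,0,o); (6,1,o); (8,1,o); (8,2,o); (16,0,hold); (18,1,hold); (19,0,hold)
step 2: rule r3; match: 0->8, 1->0, 2->1, 3->2, 4->16; deleted nodes 16; deleted edges (16,0,hold); added nodes 20, 21; added edges (20,1,hold); (21,2,hold); result: nodes: 0:s, 1:s, 2:s, 4:q1, 6:q2, 8:q3, 18:dot, 19:dot, 20:dot, 21:dot edges: (0,4,i); (0,8,i); (2,4,i); (2,6,i); (6,0,o); (6,1,o); (8,1,o); (8,2,o); (18,1,hold); (19,0,hold); (20,1,hold); (21,2,hold)
final:
nodes: 0:s, 1:s, 2:s, 4:q1, 6:q2, 8:q3, 18:dot, 19:dot, 20:dot, 21:dot
edges: (0,4,i); (0,8,i); (2,4,i); (2,6,i); (6,0,o); (6,1,o); (8,1,o); (8,2,o); (18,1,hold); (19,0,hold); (20,1,hold); (21,2,hold)


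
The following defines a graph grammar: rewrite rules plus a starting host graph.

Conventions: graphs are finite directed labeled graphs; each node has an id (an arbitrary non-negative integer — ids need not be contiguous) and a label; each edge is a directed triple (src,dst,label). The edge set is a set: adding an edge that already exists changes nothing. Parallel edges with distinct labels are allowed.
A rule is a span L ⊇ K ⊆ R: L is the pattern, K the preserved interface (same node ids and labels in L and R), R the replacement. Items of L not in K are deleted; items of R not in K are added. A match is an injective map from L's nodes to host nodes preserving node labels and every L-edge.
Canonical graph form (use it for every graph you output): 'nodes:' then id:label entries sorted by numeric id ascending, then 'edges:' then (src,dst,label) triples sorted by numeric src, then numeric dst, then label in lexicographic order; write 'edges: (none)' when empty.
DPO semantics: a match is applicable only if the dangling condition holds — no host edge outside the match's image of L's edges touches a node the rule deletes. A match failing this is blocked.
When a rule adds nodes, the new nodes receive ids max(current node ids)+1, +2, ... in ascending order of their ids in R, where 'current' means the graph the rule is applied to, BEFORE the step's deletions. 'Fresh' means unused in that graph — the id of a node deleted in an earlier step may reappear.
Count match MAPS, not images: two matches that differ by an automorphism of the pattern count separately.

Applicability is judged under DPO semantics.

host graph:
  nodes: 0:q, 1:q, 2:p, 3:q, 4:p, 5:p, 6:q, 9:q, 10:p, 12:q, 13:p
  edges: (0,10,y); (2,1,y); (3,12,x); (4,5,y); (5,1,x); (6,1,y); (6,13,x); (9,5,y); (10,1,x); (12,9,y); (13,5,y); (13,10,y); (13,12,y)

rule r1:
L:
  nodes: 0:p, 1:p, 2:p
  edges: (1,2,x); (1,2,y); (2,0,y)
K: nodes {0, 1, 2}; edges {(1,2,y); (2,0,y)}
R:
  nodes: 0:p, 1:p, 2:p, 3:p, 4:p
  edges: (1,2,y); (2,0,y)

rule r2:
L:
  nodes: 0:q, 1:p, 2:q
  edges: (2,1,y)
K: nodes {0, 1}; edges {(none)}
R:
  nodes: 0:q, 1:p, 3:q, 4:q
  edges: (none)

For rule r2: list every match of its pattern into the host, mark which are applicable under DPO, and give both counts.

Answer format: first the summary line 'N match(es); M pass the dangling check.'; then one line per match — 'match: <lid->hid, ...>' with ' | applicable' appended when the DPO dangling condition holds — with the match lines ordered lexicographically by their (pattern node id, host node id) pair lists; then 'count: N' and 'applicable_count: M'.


10 match(es); 5 pass the dangling check.
match: 0->0, 1->5, 2->9
match: 0->1, 1->5, 2->9
match: 0->1, 1->10, 2->0 | applicable
match: 0->3, 1->5, 2->9
match: 0->3, 1->10, 2->0 | applicable
match: 0->6, 1->5, 2->9
match: 0->6, 1->10, 2->0 | applicable
match: 0->9, 1->10, 2->0 | applicable
match: 0->12, 1->5, 2->9
match: 0->12, 1->10, 2->0 | applicable
count: 10
applicable_count: 5
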